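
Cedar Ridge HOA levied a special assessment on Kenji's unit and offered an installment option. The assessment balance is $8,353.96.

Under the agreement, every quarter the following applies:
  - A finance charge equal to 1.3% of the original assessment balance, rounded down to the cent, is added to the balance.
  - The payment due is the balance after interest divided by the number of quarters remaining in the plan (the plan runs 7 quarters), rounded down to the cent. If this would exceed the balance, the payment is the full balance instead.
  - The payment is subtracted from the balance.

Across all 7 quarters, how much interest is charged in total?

$760.20

Quarter 1: $8,353.96 +$108.60 interest = $8,462.56; pay $1,208.93 → $7,253.63
Quarter 2: $7,253.63 +$108.60 interest = $7,362.23; pay $1,227.03 → $6,135.20
Quarter 3: $6,135.20 +$108.60 interest = $6,243.80; pay $1,248.76 → $4,995.04
Quarter 4: $4,995.04 +$108.60 interest = $5,103.64; pay $1,275.91 → $3,827.73
Quarter 5: $3,827.73 +$108.60 interest = $3,936.33; pay $1,312.11 → $2,624.22
Quarter 6: $2,624.22 +$108.60 interest = $2,732.82; pay $1,366.41 → $1,366.41
Quarter 7: $1,366.41 +$108.60 interest = $1,475.01; pay $1,475.01 → $0.00
Total interest: $108.60 + $108.60 + $108.60 + $108.60 + $108.60 + $108.60 + $108.60 = $760.20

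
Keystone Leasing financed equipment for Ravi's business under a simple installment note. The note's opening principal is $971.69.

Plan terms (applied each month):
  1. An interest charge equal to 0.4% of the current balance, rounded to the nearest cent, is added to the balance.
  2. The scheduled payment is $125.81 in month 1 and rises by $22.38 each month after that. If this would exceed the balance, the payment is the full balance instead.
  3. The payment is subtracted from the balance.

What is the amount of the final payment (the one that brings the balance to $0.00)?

$133.02

Month 1: $971.69 +$3.89 interest = $975.58; pay $125.81 → $849.77
Month 2: $849.77 +$3.40 interest = $853.17; pay $148.19 → $704.98
Month 3: $704.98 +$2.82 interest = $707.80; pay $170.57 → $537.23
Month 4: $537.23 +$2.15 interest = $539.38; pay $192.95 → $346.43
Month 5: $346.43 +$1.39 interest = $347.82; pay $215.33 → $132.49
Month 6: $132.49 +$0.53 interest = $133.02; pay $133.02 → $0.00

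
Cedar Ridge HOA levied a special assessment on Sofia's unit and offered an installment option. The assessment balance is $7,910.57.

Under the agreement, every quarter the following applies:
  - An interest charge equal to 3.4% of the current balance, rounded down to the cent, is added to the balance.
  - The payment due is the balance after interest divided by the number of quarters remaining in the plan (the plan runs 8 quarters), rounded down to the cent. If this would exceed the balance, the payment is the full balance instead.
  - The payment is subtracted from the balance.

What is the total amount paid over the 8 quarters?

Quarter 1: opening $7,910.57; interest $268.95 → $8,179.52; payment $1,022.44; balance $7,157.08
Quarter 2: opening $7,157.08; interest $243.34 → $7,400.42; payment $1,057.20; balance $6,343.22
Quarter 3: opening $6,343.22; interest $215.66 → $6,558.88; payment $1,093.14; balance $5,465.74
Quarter 4: opening $5,465.74; interest $185.83 → $5,651.57; payment $1,130.31; balance $4,521.26
Quarter 5: opening $4,521.26; interest $153.72 → $4,674.98; payment $1,168.74; balance $3,506.24
Quarter 6: opening $3,506.24; interest $119.21 → $3,625.45; payment $1,208.48; balance $2,416.97
Quarter 7: opening $2,416.97; interest $82.17 → $2,499.14; payment $1,249.57; balance $1,249.57
Quarter 8: opening $1,249.57; interest $42.48 → $1,292.05; payment $1,292.05; balance $0.00
Total paid: $9,221.93

$9,221.93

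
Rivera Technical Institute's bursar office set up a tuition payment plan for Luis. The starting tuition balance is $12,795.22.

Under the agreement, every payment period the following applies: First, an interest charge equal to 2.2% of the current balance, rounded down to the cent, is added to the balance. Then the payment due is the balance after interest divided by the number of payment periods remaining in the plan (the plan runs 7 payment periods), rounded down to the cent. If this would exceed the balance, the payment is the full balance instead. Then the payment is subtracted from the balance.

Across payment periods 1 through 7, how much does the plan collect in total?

Payment period 1: opening $12,795.22; interest $281.49 → $13,076.71; payment $1,868.10; balance $11,208.61
Payment period 2: opening $11,208.61; interest $246.58 → $11,455.19; payment $1,909.19; balance $9,546.00
Payment period 3: opening $9,546.00; interest $210.01 → $9,756.01; payment $1,951.20; balance $7,804.81
Payment period 4: opening $7,804.81; interest $171.70 → $7,976.51; payment $1,994.12; balance $5,982.39
Payment period 5: opening $5,982.39; interest $131.61 → $6,114.00; payment $2,038.00; balance $4,076.00
Payment period 6: opening $4,076.00; interest $89.67 → $4,165.67; payment $2,082.83; balance $2,082.84
Payment period 7: opening $2,082.84; interest $45.82 → $2,128.66; payment $2,128.66; balance $0.00
Total paid: $13,972.10

$13,972.10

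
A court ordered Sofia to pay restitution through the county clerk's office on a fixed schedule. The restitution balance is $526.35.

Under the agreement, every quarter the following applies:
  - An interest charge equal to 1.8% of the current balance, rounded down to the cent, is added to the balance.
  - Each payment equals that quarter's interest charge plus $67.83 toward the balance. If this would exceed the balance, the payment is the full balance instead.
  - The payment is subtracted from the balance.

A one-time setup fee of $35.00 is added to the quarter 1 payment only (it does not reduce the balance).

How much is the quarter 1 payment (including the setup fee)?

Quarter 1: opening $526.35; interest $9.47 → $535.82; payment $77.30 (+ $35.00 fee); balance $458.52

$112.30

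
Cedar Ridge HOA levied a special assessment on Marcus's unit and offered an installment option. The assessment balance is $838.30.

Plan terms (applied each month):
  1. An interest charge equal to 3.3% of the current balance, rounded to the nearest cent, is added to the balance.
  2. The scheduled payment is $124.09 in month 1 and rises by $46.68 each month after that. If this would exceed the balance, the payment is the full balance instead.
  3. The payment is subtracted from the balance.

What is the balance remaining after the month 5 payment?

$0.00

Month 1: $838.30 +$27.66 interest = $865.96; pay $124.09 → $741.87
Month 2: $741.87 +$24.48 interest = $766.35; pay $170.77 → $595.58
Month 3: $595.58 +$19.65 interest = $615.23; pay $217.45 → $397.78
Month 4: $397.78 +$13.13 interest = $410.91; pay $264.13 → $146.78
Month 5: $146.78 +$4.84 interest = $151.62; pay $151.62 → $0.00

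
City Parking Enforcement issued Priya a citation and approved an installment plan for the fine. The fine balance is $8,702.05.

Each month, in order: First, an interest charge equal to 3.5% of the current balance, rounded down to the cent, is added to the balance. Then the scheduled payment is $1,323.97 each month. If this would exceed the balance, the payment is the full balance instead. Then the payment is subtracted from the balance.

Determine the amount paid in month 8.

Month 1: opening $8,702.05; interest $304.57 → $9,006.62; payment $1,323.97; balance $7,682.65
Month 2: opening $7,682.65; interest $268.89 → $7,951.54; payment $1,323.97; balance $6,627.57
Month 3: opening $6,627.57; interest $231.96 → $6,859.53; payment $1,323.97; balance $5,535.56
Month 4: opening $5,535.56; interest $193.74 → $5,729.30; payment $1,323.97; balance $4,405.33
Month 5: opening $4,405.33; interest $154.18 → $4,559.51; payment $1,323.97; balance $3,235.54
Month 6: opening $3,235.54; interest $113.24 → $3,348.78; payment $1,323.97; balance $2,024.81
Month 7: opening $2,024.81; interest $70.86 → $2,095.67; payment $1,323.97; balance $771.70
Month 8: opening $771.70; interest $27.00 → $798.70; payment $798.70; balance $0.00

$798.70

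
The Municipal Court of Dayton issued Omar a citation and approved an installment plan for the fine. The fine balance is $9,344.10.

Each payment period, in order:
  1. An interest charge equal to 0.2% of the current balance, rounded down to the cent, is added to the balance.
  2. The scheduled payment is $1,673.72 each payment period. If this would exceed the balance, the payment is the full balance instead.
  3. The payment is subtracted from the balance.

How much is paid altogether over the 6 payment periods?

Payment period 1: $9,344.10 +$18.68 interest = $9,362.78; pay $1,673.72 → $7,689.06
Payment period 2: $7,689.06 +$15.37 interest = $7,704.43; pay $1,673.72 → $6,030.71
Payment period 3: $6,030.71 +$12.06 interest = $6,042.77; pay $1,673.72 → $4,369.05
Payment period 4: $4,369.05 +$8.73 interest = $4,377.78; pay $1,673.72 → $2,704.06
Payment period 5: $2,704.06 +$5.40 interest = $2,709.46; pay $1,673.72 → $1,035.74
Payment period 6: $1,035.74 +$2.07 interest = $1,037.81; pay $1,037.81 → $0.00
Total paid: $9,406.41

$9,406.41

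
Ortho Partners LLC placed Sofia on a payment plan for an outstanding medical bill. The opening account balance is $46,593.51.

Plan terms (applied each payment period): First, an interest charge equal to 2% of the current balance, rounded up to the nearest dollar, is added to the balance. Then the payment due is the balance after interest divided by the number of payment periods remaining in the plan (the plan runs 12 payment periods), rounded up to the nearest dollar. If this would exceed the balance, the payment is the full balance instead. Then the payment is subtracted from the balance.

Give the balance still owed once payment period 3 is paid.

$37,083.51

Payment period 1: opening $46,593.51; interest $932.00 → $47,525.51; payment $3,961.00; balance $43,564.51
Payment period 2: opening $43,564.51; interest $872.00 → $44,436.51; payment $4,040.00; balance $40,396.51
Payment period 3: opening $40,396.51; interest $808.00 → $41,204.51; payment $4,121.00; balance $37,083.51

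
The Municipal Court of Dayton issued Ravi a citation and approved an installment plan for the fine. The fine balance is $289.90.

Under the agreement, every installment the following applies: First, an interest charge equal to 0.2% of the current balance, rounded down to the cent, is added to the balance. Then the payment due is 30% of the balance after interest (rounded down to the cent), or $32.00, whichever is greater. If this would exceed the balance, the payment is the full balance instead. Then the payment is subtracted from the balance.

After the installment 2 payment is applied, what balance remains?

$142.62

Installment 1: opening $289.90; interest $0.57 → $290.47; payment $87.14; balance $203.33
Installment 2: opening $203.33; interest $0.40 → $203.73; payment $61.11; balance $142.62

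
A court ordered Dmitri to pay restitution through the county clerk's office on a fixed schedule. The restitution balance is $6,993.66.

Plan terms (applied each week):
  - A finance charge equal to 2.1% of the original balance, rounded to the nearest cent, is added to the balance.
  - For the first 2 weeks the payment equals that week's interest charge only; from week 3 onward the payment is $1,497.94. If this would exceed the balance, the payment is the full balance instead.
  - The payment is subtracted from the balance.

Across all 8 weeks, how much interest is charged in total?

$1,174.96

# | Opening | Interest | Payment | End bal
1 | $6,993.66 | $146.87 | $146.87 | $6,993.66
2 | $6,993.66 | $146.87 | $146.87 | $6,993.66
3 | $6,993.66 | $146.87 | $1,497.94 | $5,642.59
4 | $5,642.59 | $146.87 | $1,497.94 | $4,291.52
5 | $4,291.52 | $146.87 | $1,497.94 | $2,940.45
6 | $2,940.45 | $146.87 | $1,497.94 | $1,589.38
7 | $1,589.38 | $146.87 | $1,497.94 | $238.31
8 | $238.31 | $146.87 | $385.18 | $0.00
Total interest: $146.87 + $146.87 + $146.87 + $146.87 + $146.87 + $146.87 + $146.87 + $146.87 = $1,174.96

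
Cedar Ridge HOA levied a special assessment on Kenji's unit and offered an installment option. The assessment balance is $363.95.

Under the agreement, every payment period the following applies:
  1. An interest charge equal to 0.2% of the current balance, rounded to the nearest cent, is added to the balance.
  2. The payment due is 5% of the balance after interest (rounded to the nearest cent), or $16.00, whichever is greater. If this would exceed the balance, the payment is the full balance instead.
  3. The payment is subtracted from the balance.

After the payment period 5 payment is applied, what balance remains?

$283.15

Payment period 1: $363.95 +$0.73 interest = $364.68; pay $18.23 → $346.45
Payment period 2: $346.45 +$0.69 interest = $347.14; pay $17.36 → $329.78
Payment period 3: $329.78 +$0.66 interest = $330.44; pay $16.52 → $313.92
Payment period 4: $313.92 +$0.63 interest = $314.55; pay $16.00 → $298.55
Payment period 5: $298.55 +$0.60 interest = $299.15; pay $16.00 → $283.15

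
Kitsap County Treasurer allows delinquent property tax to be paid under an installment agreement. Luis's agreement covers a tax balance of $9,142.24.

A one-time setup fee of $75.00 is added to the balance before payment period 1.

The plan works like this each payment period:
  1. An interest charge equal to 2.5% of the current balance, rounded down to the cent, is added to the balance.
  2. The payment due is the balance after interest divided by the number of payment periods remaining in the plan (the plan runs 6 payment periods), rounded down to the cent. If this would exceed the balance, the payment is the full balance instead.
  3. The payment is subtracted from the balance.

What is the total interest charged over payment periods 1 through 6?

# | Opening | Interest | Payment | End bal
1 | $9,217.24 | $230.43 | $1,574.61 | $7,873.06
2 | $7,873.06 | $196.82 | $1,613.97 | $6,455.91
3 | $6,455.91 | $161.39 | $1,654.32 | $4,962.98
4 | $4,962.98 | $124.07 | $1,695.68 | $3,391.37
5 | $3,391.37 | $84.78 | $1,738.07 | $1,738.08
6 | $1,738.08 | $43.45 | $1,781.53 | $0.00
Total interest: $230.43 + $196.82 + $161.39 + $124.07 + $84.78 + $43.45 = $840.94

$840.94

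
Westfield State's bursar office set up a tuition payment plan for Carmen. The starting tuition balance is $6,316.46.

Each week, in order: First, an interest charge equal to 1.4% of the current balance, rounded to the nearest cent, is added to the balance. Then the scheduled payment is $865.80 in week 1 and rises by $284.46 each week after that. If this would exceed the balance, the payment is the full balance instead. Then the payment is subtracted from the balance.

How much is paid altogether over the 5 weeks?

$6,608.15

Week 1: $6,316.46 +$88.43 interest = $6,404.89; pay $865.80 → $5,539.09
Week 2: $5,539.09 +$77.55 interest = $5,616.64; pay $1,150.26 → $4,466.38
Week 3: $4,466.38 +$62.53 interest = $4,528.91; pay $1,434.72 → $3,094.19
Week 4: $3,094.19 +$43.32 interest = $3,137.51; pay $1,719.18 → $1,418.33
Week 5: $1,418.33 +$19.86 interest = $1,438.19; pay $1,438.19 → $0.00
Total paid: $6,608.15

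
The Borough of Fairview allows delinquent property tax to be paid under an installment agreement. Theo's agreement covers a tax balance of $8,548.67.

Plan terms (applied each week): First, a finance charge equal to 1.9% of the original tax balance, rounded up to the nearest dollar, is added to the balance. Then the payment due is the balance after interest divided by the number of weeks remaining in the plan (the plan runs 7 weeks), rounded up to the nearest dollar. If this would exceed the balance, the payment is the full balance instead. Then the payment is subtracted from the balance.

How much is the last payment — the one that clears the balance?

$1,642.67

Week 1: $8,548.67 +$163.00 interest = $8,711.67; pay $1,245.00 → $7,466.67
Week 2: $7,466.67 +$163.00 interest = $7,629.67; pay $1,272.00 → $6,357.67
Week 3: $6,357.67 +$163.00 interest = $6,520.67; pay $1,305.00 → $5,215.67
Week 4: $5,215.67 +$163.00 interest = $5,378.67; pay $1,345.00 → $4,033.67
Week 5: $4,033.67 +$163.00 interest = $4,196.67; pay $1,399.00 → $2,797.67
Week 6: $2,797.67 +$163.00 interest = $2,960.67; pay $1,481.00 → $1,479.67
Week 7: $1,479.67 +$163.00 interest = $1,642.67; pay $1,642.67 → $0.00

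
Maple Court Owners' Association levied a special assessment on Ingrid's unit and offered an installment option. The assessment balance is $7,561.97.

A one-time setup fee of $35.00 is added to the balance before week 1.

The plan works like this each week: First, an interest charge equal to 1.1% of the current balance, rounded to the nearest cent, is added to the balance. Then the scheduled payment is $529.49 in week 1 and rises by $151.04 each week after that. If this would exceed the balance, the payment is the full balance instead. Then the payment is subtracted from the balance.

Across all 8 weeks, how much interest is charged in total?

$433.80

# | Opening | Interest | Payment | End bal
1 | $7,596.97 | $83.57 | $529.49 | $7,151.05
2 | $7,151.05 | $78.66 | $680.53 | $6,549.18
3 | $6,549.18 | $72.04 | $831.57 | $5,789.65
4 | $5,789.65 | $63.69 | $982.61 | $4,870.73
5 | $4,870.73 | $53.58 | $1,133.65 | $3,790.66
6 | $3,790.66 | $41.70 | $1,284.69 | $2,547.67
7 | $2,547.67 | $28.02 | $1,435.73 | $1,139.96
8 | $1,139.96 | $12.54 | $1,152.50 | $0.00
Total interest: $83.57 + $78.66 + $72.04 + $63.69 + $53.58 + $41.70 + $28.02 + $12.54 = $433.80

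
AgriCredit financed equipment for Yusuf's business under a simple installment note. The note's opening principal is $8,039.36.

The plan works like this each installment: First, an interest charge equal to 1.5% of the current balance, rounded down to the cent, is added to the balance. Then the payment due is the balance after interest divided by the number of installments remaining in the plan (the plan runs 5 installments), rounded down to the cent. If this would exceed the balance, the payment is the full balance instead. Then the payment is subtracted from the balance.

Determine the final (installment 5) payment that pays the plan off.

Installment 1: opening $8,039.36; interest $120.59 → $8,159.95; payment $1,631.99; balance $6,527.96
Installment 2: opening $6,527.96; interest $97.91 → $6,625.87; payment $1,656.46; balance $4,969.41
Installment 3: opening $4,969.41; interest $74.54 → $5,043.95; payment $1,681.31; balance $3,362.64
Installment 4: opening $3,362.64; interest $50.43 → $3,413.07; payment $1,706.53; balance $1,706.54
Installment 5: opening $1,706.54; interest $25.59 → $1,732.13; payment $1,732.13; balance $0.00

$1,732.13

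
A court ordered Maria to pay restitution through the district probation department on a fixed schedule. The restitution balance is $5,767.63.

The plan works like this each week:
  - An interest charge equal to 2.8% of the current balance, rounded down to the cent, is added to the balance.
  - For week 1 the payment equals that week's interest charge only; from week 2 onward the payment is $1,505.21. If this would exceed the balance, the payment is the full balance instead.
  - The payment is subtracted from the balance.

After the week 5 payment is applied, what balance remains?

Week 1: $5,767.63 +$161.49 interest = $5,929.12; pay $161.49 → $5,767.63
Week 2: $5,767.63 +$161.49 interest = $5,929.12; pay $1,505.21 → $4,423.91
Week 3: $4,423.91 +$123.86 interest = $4,547.77; pay $1,505.21 → $3,042.56
Week 4: $3,042.56 +$85.19 interest = $3,127.75; pay $1,505.21 → $1,622.54
Week 5: $1,622.54 +$45.43 interest = $1,667.97; pay $1,505.21 → $162.76

$162.76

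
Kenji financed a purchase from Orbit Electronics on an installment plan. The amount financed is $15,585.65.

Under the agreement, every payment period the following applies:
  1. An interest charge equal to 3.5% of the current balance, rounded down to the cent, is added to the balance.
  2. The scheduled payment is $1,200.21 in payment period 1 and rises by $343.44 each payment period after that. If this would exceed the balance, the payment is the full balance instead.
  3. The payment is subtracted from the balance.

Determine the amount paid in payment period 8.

$2,943.90

# | Opening | Interest | Payment | End bal
1 | $15,585.65 | $545.49 | $1,200.21 | $14,930.93
2 | $14,930.93 | $522.58 | $1,543.65 | $13,909.86
3 | $13,909.86 | $486.84 | $1,887.09 | $12,509.61
4 | $12,509.61 | $437.83 | $2,230.53 | $10,716.91
5 | $10,716.91 | $375.09 | $2,573.97 | $8,518.03
6 | $8,518.03 | $298.13 | $2,917.41 | $5,898.75
7 | $5,898.75 | $206.45 | $3,260.85 | $2,844.35
8 | $2,844.35 | $99.55 | $2,943.90 | $0.00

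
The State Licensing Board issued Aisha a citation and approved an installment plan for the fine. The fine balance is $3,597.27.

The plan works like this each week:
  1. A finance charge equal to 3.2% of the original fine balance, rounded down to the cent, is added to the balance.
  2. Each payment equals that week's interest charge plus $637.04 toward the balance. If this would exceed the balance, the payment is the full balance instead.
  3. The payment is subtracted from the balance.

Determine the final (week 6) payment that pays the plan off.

$527.18

Week 1: $3,597.27 +$115.11 interest = $3,712.38; pay $752.15 → $2,960.23
Week 2: $2,960.23 +$115.11 interest = $3,075.34; pay $752.15 → $2,323.19
Week 3: $2,323.19 +$115.11 interest = $2,438.30; pay $752.15 → $1,686.15
Week 4: $1,686.15 +$115.11 interest = $1,801.26; pay $752.15 → $1,049.11
Week 5: $1,049.11 +$115.11 interest = $1,164.22; pay $752.15 → $412.07
Week 6: $412.07 +$115.11 interest = $527.18; pay $527.18 → $0.00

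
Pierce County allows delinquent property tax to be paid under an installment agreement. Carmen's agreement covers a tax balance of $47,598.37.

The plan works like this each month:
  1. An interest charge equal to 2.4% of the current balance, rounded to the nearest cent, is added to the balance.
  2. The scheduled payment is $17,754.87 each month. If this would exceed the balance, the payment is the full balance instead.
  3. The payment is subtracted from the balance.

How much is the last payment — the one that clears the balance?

$14,310.04

Month 1: $47,598.37 +$1,142.36 interest = $48,740.73; pay $17,754.87 → $30,985.86
Month 2: $30,985.86 +$743.66 interest = $31,729.52; pay $17,754.87 → $13,974.65
Month 3: $13,974.65 +$335.39 interest = $14,310.04; pay $14,310.04 → $0.00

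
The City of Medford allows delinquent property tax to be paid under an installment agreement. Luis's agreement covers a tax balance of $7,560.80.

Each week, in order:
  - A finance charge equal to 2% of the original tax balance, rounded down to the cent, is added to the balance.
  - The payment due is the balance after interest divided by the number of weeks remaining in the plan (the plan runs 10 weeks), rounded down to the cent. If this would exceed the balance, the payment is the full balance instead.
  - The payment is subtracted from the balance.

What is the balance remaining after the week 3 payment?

$5,648.33

Week 1: $7,560.80 +$151.21 interest = $7,712.01; pay $771.20 → $6,940.81
Week 2: $6,940.81 +$151.21 interest = $7,092.02; pay $788.00 → $6,304.02
Week 3: $6,304.02 +$151.21 interest = $6,455.23; pay $806.90 → $5,648.33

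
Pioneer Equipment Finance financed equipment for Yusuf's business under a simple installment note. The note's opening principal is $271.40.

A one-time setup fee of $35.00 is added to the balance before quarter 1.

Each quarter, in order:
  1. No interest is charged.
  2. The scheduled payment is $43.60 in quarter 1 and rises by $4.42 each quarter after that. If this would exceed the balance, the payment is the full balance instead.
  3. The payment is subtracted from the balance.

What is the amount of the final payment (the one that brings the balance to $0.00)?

Quarter 1: opening $306.40; payment $43.60; balance $262.80
Quarter 2: opening $262.80; payment $48.02; balance $214.78
Quarter 3: opening $214.78; payment $52.44; balance $162.34
Quarter 4: opening $162.34; payment $56.86; balance $105.48
Quarter 5: opening $105.48; payment $61.28; balance $44.20
Quarter 6: opening $44.20; payment $44.20; balance $0.00

$44.20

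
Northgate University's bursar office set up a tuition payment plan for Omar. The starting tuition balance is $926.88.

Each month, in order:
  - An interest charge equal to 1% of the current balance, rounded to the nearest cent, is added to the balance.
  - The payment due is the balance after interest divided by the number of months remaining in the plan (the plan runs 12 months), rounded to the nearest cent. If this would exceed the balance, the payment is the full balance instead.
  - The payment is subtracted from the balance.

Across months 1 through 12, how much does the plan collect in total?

# | Opening | Interest | Payment | End bal
1 | $926.88 | $9.27 | $78.01 | $858.14
2 | $858.14 | $8.58 | $78.79 | $787.93
3 | $787.93 | $7.88 | $79.58 | $716.23
4 | $716.23 | $7.16 | $80.38 | $643.01
5 | $643.01 | $6.43 | $81.18 | $568.26
6 | $568.26 | $5.68 | $81.99 | $491.95
7 | $491.95 | $4.92 | $82.81 | $414.06
8 | $414.06 | $4.14 | $83.64 | $334.56
9 | $334.56 | $3.35 | $84.48 | $253.43
10 | $253.43 | $2.53 | $85.32 | $170.64
11 | $170.64 | $1.71 | $86.18 | $86.17
12 | $86.17 | $0.86 | $87.03 | $0.00
Total paid: $989.39

$989.39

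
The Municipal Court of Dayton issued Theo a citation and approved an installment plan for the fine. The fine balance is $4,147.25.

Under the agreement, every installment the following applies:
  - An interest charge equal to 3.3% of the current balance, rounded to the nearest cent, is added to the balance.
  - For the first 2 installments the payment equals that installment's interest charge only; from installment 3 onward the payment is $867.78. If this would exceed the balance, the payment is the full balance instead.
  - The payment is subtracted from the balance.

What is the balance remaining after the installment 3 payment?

Installment 1: opening $4,147.25; interest $136.86 → $4,284.11; payment $136.86; balance $4,147.25
Installment 2: opening $4,147.25; interest $136.86 → $4,284.11; payment $136.86; balance $4,147.25
Installment 3: opening $4,147.25; interest $136.86 → $4,284.11; payment $867.78; balance $3,416.33

$3,416.33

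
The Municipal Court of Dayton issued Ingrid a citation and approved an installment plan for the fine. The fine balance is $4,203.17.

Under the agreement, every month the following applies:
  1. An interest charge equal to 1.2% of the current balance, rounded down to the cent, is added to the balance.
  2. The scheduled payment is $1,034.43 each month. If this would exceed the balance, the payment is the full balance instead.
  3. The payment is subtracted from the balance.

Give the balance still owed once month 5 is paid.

Month 1: opening $4,203.17; interest $50.43 → $4,253.60; payment $1,034.43; balance $3,219.17
Month 2: opening $3,219.17; interest $38.63 → $3,257.80; payment $1,034.43; balance $2,223.37
Month 3: opening $2,223.37; interest $26.68 → $2,250.05; payment $1,034.43; balance $1,215.62
Month 4: opening $1,215.62; interest $14.58 → $1,230.20; payment $1,034.43; balance $195.77
Month 5: opening $195.77; interest $2.34 → $198.11; payment $198.11; balance $0.00

$0.00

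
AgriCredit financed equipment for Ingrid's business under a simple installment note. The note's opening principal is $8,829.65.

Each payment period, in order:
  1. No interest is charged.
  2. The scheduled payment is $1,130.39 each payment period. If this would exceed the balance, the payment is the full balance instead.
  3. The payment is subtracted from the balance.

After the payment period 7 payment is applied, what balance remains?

Payment period 1: opening $8,829.65; payment $1,130.39; balance $7,699.26
Payment period 2: opening $7,699.26; payment $1,130.39; balance $6,568.87
Payment period 3: opening $6,568.87; payment $1,130.39; balance $5,438.48
Payment period 4: opening $5,438.48; payment $1,130.39; balance $4,308.09
Payment period 5: opening $4,308.09; payment $1,130.39; balance $3,177.70
Payment period 6: opening $3,177.70; payment $1,130.39; balance $2,047.31
Payment period 7: opening $2,047.31; payment $1,130.39; balance $916.92

$916.92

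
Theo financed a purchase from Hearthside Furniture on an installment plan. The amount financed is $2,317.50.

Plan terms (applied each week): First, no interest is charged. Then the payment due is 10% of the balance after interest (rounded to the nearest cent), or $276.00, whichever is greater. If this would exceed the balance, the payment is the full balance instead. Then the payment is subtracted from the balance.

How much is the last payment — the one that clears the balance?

Week 1: $2,317.50 − $276.00 → $2,041.50
Week 2: $2,041.50 − $276.00 → $1,765.50
Week 3: $1,765.50 − $276.00 → $1,489.50
Week 4: $1,489.50 − $276.00 → $1,213.50
Week 5: $1,213.50 − $276.00 → $937.50
Week 6: $937.50 − $276.00 → $661.50
Week 7: $661.50 − $276.00 → $385.50
Week 8: $385.50 − $276.00 → $109.50
Week 9: $109.50 − $109.50 → $0.00

$109.50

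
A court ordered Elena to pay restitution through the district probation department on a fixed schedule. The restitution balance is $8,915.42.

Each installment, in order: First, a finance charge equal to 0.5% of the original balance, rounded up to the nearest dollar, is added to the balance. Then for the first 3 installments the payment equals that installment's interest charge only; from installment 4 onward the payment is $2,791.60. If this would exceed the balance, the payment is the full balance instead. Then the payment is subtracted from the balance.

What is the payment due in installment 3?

Installment 1: $8,915.42 +$45.00 interest = $8,960.42; pay $45.00 → $8,915.42
Installment 2: $8,915.42 +$45.00 interest = $8,960.42; pay $45.00 → $8,915.42
Installment 3: $8,915.42 +$45.00 interest = $8,960.42; pay $45.00 → $8,915.42

$45.00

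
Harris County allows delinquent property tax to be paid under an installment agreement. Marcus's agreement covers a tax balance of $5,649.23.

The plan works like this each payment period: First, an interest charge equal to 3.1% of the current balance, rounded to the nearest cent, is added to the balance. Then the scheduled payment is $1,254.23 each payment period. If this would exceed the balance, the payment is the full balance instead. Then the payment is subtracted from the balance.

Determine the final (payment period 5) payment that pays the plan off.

$1,162.89

# | Opening | Interest | Payment | End bal
1 | $5,649.23 | $175.13 | $1,254.23 | $4,570.13
2 | $4,570.13 | $141.67 | $1,254.23 | $3,457.57
3 | $3,457.57 | $107.18 | $1,254.23 | $2,310.52
4 | $2,310.52 | $71.63 | $1,254.23 | $1,127.92
5 | $1,127.92 | $34.97 | $1,162.89 | $0.00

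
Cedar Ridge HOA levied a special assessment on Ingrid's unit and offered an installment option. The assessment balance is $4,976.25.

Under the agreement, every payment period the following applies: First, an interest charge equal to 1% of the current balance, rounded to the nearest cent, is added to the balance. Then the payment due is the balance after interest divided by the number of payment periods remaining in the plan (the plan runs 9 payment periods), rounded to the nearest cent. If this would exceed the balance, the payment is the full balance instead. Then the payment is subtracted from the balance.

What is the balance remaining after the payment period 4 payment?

$2,876.83

Payment period 1: opening $4,976.25; interest $49.76 → $5,026.01; payment $558.45; balance $4,467.56
Payment period 2: opening $4,467.56; interest $44.68 → $4,512.24; payment $564.03; balance $3,948.21
Payment period 3: opening $3,948.21; interest $39.48 → $3,987.69; payment $569.67; balance $3,418.02
Payment period 4: opening $3,418.02; interest $34.18 → $3,452.20; payment $575.37; balance $2,876.83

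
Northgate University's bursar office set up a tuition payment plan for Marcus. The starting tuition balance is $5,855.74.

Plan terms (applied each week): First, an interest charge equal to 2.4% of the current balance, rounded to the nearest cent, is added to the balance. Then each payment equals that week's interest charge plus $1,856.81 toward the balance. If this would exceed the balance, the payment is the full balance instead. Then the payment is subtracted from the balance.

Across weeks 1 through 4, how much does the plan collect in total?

$6,150.51

# | Opening | Interest | Payment | End bal
1 | $5,855.74 | $140.54 | $1,997.35 | $3,998.93
2 | $3,998.93 | $95.97 | $1,952.78 | $2,142.12
3 | $2,142.12 | $51.41 | $1,908.22 | $285.31
4 | $285.31 | $6.85 | $292.16 | $0.00
Total paid: $6,150.51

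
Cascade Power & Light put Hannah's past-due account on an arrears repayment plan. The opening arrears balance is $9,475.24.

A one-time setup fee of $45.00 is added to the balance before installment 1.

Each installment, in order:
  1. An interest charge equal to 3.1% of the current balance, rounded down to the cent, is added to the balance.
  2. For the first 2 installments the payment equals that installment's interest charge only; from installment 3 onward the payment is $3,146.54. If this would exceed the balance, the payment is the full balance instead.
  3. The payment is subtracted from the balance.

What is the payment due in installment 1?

Installment 1: $9,520.24 +$295.12 interest = $9,815.36; pay $295.12 → $9,520.24

$295.12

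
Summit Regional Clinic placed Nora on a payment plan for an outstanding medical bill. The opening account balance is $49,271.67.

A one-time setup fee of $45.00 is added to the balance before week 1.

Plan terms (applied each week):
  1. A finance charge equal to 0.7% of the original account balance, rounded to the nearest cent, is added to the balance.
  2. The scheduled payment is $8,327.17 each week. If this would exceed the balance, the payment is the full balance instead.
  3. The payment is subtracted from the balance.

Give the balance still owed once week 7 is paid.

Week 1: opening $49,316.67; interest $344.90 → $49,661.57; payment $8,327.17; balance $41,334.40
Week 2: opening $41,334.40; interest $344.90 → $41,679.30; payment $8,327.17; balance $33,352.13
Week 3: opening $33,352.13; interest $344.90 → $33,697.03; payment $8,327.17; balance $25,369.86
Week 4: opening $25,369.86; interest $344.90 → $25,714.76; payment $8,327.17; balance $17,387.59
Week 5: opening $17,387.59; interest $344.90 → $17,732.49; payment $8,327.17; balance $9,405.32
Week 6: opening $9,405.32; interest $344.90 → $9,750.22; payment $8,327.17; balance $1,423.05
Week 7: opening $1,423.05; interest $344.90 → $1,767.95; payment $1,767.95; balance $0.00

$0.00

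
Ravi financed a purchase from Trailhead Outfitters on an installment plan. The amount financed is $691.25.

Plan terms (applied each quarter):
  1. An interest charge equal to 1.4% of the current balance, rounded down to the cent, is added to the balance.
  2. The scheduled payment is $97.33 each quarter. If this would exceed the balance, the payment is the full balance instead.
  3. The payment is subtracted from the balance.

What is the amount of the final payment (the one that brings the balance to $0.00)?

Quarter 1: opening $691.25; interest $9.67 → $700.92; payment $97.33; balance $603.59
Quarter 2: opening $603.59; interest $8.45 → $612.04; payment $97.33; balance $514.71
Quarter 3: opening $514.71; interest $7.20 → $521.91; payment $97.33; balance $424.58
Quarter 4: opening $424.58; interest $5.94 → $430.52; payment $97.33; balance $333.19
Quarter 5: opening $333.19; interest $4.66 → $337.85; payment $97.33; balance $240.52
Quarter 6: opening $240.52; interest $3.36 → $243.88; payment $97.33; balance $146.55
Quarter 7: opening $146.55; interest $2.05 → $148.60; payment $97.33; balance $51.27
Quarter 8: opening $51.27; interest $0.71 → $51.98; payment $51.98; balance $0.00

$51.98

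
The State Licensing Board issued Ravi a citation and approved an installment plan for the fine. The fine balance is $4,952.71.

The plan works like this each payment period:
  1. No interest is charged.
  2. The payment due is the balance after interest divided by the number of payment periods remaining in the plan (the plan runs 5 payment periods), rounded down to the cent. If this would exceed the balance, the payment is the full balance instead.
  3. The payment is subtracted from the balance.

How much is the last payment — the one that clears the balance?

# | Opening | Payment | End bal
1 | $4,952.71 | $990.54 | $3,962.17
2 | $3,962.17 | $990.54 | $2,971.63
3 | $2,971.63 | $990.54 | $1,981.09
4 | $1,981.09 | $990.54 | $990.55
5 | $990.55 | $990.55 | $0.00

$990.55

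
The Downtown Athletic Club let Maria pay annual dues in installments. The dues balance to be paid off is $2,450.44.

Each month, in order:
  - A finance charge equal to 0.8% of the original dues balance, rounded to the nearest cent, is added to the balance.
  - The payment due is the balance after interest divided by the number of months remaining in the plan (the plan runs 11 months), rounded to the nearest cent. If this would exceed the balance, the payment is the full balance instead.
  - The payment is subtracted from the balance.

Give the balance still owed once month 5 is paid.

$1,403.61

Month 1: opening $2,450.44; interest $19.60 → $2,470.04; payment $224.55; balance $2,245.49
Month 2: opening $2,245.49; interest $19.60 → $2,265.09; payment $226.51; balance $2,038.58
Month 3: opening $2,038.58; interest $19.60 → $2,058.18; payment $228.69; balance $1,829.49
Month 4: opening $1,829.49; interest $19.60 → $1,849.09; payment $231.14; balance $1,617.95
Month 5: opening $1,617.95; interest $19.60 → $1,637.55; payment $233.94; balance $1,403.61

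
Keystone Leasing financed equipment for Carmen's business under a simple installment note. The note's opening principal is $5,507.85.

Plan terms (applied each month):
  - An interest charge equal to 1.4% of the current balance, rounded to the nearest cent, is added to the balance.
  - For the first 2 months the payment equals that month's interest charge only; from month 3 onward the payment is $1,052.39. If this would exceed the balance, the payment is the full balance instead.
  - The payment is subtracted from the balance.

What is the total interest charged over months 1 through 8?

$408.21

Month 1: opening $5,507.85; interest $77.11 → $5,584.96; payment $77.11; balance $5,507.85
Month 2: opening $5,507.85; interest $77.11 → $5,584.96; payment $77.11; balance $5,507.85
Month 3: opening $5,507.85; interest $77.11 → $5,584.96; payment $1,052.39; balance $4,532.57
Month 4: opening $4,532.57; interest $63.46 → $4,596.03; payment $1,052.39; balance $3,543.64
Month 5: opening $3,543.64; interest $49.61 → $3,593.25; payment $1,052.39; balance $2,540.86
Month 6: opening $2,540.86; interest $35.57 → $2,576.43; payment $1,052.39; balance $1,524.04
Month 7: opening $1,524.04; interest $21.34 → $1,545.38; payment $1,052.39; balance $492.99
Month 8: opening $492.99; interest $6.90 → $499.89; payment $499.89; balance $0.00
Total interest: $77.11 + $77.11 + $77.11 + $63.46 + $49.61 + $35.57 + $21.34 + $6.90 = $408.21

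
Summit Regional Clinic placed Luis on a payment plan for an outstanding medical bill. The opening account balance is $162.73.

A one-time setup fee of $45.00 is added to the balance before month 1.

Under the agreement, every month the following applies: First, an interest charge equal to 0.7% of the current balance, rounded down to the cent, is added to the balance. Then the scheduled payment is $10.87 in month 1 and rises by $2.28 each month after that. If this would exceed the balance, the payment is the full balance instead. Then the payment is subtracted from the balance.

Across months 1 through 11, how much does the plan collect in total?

$217.29

Month 1: $207.73 +$1.45 interest = $209.18; pay $10.87 → $198.31
Month 2: $198.31 +$1.38 interest = $199.69; pay $13.15 → $186.54
Month 3: $186.54 +$1.30 interest = $187.84; pay $15.43 → $172.41
Month 4: $172.41 +$1.20 interest = $173.61; pay $17.71 → $155.90
Month 5: $155.90 +$1.09 interest = $156.99; pay $19.99 → $137.00
Month 6: $137.00 +$0.95 interest = $137.95; pay $22.27 → $115.68
Month 7: $115.68 +$0.80 interest = $116.48; pay $24.55 → $91.93
Month 8: $91.93 +$0.64 interest = $92.57; pay $26.83 → $65.74
Month 9: $65.74 +$0.46 interest = $66.20; pay $29.11 → $37.09
Month 10: $37.09 +$0.25 interest = $37.34; pay $31.39 → $5.95
Month 11: $5.95 +$0.04 interest = $5.99; pay $5.99 → $0.00
Total paid: $217.29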